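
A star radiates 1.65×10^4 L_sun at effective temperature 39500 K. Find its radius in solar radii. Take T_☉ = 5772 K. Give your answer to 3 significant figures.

2.74 solar radii

R/R_☉ = √(L/L_☉) / (T/T_☉)² = √(1.65×10^4) / (6.843)²
       = 128.5 / 46.83 = 2.743.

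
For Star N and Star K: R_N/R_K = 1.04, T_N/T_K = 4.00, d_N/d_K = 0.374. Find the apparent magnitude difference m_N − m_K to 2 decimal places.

-8.24

L_N/L_K = (1.04)²(4.00)⁴ = 276.9.
F_N/F_K = (L_N/L_K)/(d_N/d_K)² = 276.9/0.1399 = 1980.
m_N − m_K = −2.5 log₁₀(1980) = -8.24.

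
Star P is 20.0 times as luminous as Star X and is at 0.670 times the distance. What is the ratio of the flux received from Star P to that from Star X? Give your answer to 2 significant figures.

45

F = L/(4πd²), so F_P/F_X = (L_P/L_X) / (d_P/d_X)²
= 20.0 / (0.670)² = 20.0 / 0.4489 = 44.55.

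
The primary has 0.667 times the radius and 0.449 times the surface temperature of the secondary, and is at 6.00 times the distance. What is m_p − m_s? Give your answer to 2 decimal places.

8.25

L_p/L_s = (0.667)²(0.449)⁴ = 0.01808.
F_p/F_s = (L_p/L_s)/(d_p/d_s)² = 0.01808/36.00 = 5.023×10^-4.
m_p − m_s = −2.5 log₁₀(5.023×10^-4) = 8.25.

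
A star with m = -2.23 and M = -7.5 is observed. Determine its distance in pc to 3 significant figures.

m − M = 5 log₁₀(d/10 pc)
-2.23 − (-7.5) = 5.27 = 5 log₁₀(d/10)
d = 10 × 10^(5.27/5) = 10 × 10^1.054 = 113.2 pc.

113 pc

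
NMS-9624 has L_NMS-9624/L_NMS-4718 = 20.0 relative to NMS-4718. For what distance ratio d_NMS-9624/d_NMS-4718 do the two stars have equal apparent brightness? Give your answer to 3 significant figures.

4.47

Equal flux requires L_NMS-9624/d_NMS-9624² = L_NMS-4718/d_NMS-4718², so d_NMS-9624/d_NMS-4718 = √(L_NMS-9624/L_NMS-4718)
= √(20.0) = 4.472.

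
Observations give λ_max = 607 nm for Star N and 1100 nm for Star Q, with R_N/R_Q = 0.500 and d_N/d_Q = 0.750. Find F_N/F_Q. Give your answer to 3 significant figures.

4.79

Wien's law: T_N/T_Q = λ_Q/λ_N = 1100/607 = 1.812.
L_N/L_Q = (R_N/R_Q)²(T_N/T_Q)⁴ = (0.500)²(1.812)⁴ = 2.696.
F_N/F_Q = (L_N/L_Q)/(d_N/d_Q)² = 2.696/(0.750)² = 4.793.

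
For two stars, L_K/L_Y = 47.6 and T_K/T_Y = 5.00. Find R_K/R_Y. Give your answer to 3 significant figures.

L ∝ R²T⁴ gives R ∝ √L / T², so
R_K/R_Y = √(47.6) / (5.00)² = 6.899 / 25.00 = 0.2760.

0.276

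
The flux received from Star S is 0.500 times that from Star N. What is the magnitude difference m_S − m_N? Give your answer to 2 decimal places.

m_S − m_N = −2.5 log₁₀(F_S/F_N) = −2.5 log₁₀(0.500) = −2.5 × (-0.301) = 0.753.

0.75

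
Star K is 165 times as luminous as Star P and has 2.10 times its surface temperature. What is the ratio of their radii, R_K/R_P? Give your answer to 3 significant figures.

2.91

L ∝ R²T⁴ gives R ∝ √L / T², so
R_K/R_P = √(165) / (2.10)² = 12.85 / 4.410 = 2.913.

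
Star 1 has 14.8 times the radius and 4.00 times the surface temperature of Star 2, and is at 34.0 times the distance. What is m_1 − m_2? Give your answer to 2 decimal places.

L_1/L_2 = (14.8)²(4.00)⁴ = 5.607×10^4.
F_1/F_2 = (L_1/L_2)/(d_1/d_2)² = 5.607×10^4/1156 = 48.51.
m_1 − m_2 = −2.5 log₁₀(48.51) = -4.21.

-4.21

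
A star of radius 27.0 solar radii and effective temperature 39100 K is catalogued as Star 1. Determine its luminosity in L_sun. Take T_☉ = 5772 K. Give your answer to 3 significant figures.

L/L_☉ = (R/R_☉)² (T/T_☉)⁴ = (27.0)² × (39100/5772)⁴
       = 729.0 × (6.774)⁴ = 729.0 × 2106 = 1.535×10^6.

1.54×10^6 L_sun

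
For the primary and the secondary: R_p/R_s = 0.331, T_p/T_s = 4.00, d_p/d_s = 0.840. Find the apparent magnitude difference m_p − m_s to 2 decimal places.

-4.00

L_p/L_s = (0.331)²(4.00)⁴ = 28.05.
F_p/F_s = (L_p/L_s)/(d_p/d_s)² = 28.05/0.7056 = 39.75.
m_p − m_s = −2.5 log₁₀(39.75) = -4.00.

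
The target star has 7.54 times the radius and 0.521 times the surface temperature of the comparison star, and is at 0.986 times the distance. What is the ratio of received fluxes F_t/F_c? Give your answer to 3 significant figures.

4.31

L_t/L_c = (R_t/R_c)²(T_t/T_c)⁴ = (7.54)² × (0.521)⁴ = 4.189.
F_t/F_c = (L_t/L_c)/(d_t/d_c)² = 4.189 / (0.986)² = 4.309.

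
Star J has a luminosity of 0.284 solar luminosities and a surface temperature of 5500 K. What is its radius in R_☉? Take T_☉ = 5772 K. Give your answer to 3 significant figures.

R/R_☉ = √(L/L_☉) / (T/T_☉)² = √(0.284) / (0.9529)²
       = 0.5329 / 0.9080 = 0.5869.

0.587 R_☉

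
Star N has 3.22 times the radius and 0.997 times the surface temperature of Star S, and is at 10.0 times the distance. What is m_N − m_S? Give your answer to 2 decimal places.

2.47

L_N/L_S = (3.22)²(0.997)⁴ = 10.24.
F_N/F_S = (L_N/L_S)/(d_N/d_S)² = 10.24/100.0 = 0.1024.
m_N − m_S = −2.5 log₁₀(0.1024) = 2.47.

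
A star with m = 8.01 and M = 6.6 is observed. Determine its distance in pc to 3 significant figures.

19.1 pc

m − M = 5 log₁₀(d/10 pc)
8.01 − (6.6) = 1.41 = 5 log₁₀(d/10)
d = 10 × 10^(1.41/5) = 10 × 10^0.282 = 19.14 pc.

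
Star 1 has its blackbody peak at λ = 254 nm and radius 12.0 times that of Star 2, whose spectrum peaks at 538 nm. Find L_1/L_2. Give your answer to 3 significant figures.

Wien's law gives T ∝ 1/λ_max, so T_1/T_2 = λ_2/λ_1 = 538/254 = 2.118.
Then L ∝ R²T⁴ gives L_1/L_2 = (12.0)² × (2.118)⁴ = 144.0 × 20.13 = 2898.

2.90×10^3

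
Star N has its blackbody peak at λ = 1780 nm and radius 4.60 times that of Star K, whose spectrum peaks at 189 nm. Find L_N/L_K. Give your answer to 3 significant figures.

Wien's law gives T ∝ 1/λ_max, so T_N/T_K = λ_K/λ_N = 189/1780 = 0.1062.
Then L ∝ R²T⁴ gives L_N/L_K = (4.60)² × (0.1062)⁴ = 21.16 × 1.271×10^-4 = 0.002690.

0.00269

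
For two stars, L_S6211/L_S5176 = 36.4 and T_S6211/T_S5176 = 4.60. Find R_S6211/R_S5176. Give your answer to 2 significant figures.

0.29

L ∝ R²T⁴ gives R ∝ √L / T², so
R_S6211/R_S5176 = √(36.4) / (4.60)² = 6.033 / 21.16 = 0.2851.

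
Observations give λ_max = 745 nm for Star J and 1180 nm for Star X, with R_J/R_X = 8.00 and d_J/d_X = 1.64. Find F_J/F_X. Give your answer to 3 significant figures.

Wien's law: T_J/T_X = λ_X/λ_J = 1180/745 = 1.584.
L_J/L_X = (R_J/R_X)²(T_J/T_X)⁴ = (8.00)²(1.584)⁴ = 402.8.
F_J/F_X = (L_J/L_X)/(d_J/d_X)² = 402.8/(1.64)² = 149.8.

150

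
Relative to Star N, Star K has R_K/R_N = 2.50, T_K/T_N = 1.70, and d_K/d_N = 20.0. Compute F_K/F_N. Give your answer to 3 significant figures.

L_K/L_N = (R_K/R_N)²(T_K/T_N)⁴ = (2.50)² × (1.70)⁴ = 52.20.
F_K/F_N = (L_K/L_N)/(d_K/d_N)² = 52.20 / (20.0)² = 0.1305.

0.131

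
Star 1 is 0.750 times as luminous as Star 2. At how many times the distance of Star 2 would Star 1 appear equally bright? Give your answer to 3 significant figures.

Equal flux requires L_1/d_1² = L_2/d_2², so d_1/d_2 = √(L_1/L_2)
= √(0.750) = 0.8660.

0.866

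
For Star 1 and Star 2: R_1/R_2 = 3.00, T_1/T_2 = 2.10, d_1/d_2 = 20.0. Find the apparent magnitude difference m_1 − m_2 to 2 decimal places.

L_1/L_2 = (3.00)²(2.10)⁴ = 175.0.
F_1/F_2 = (L_1/L_2)/(d_1/d_2)² = 175.0/400.0 = 0.4376.
m_1 − m_2 = −2.5 log₁₀(0.4376) = 0.90.

0.90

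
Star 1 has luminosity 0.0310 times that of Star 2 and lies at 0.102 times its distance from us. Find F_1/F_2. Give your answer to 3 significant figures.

2.98

F = L/(4πd²), so F_1/F_2 = (L_1/L_2) / (d_1/d_2)²
= 0.0310 / (0.102)² = 0.0310 / 0.01040 = 2.980.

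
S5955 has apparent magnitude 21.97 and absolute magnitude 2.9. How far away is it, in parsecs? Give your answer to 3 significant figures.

m − M = 5 log₁₀(d/10 pc)
21.97 − (2.9) = 19.07 = 5 log₁₀(d/10)
d = 10 × 10^(19.07/5) = 10 × 10^3.814 = 6.516×10^4 pc.

6.52×10^4 pc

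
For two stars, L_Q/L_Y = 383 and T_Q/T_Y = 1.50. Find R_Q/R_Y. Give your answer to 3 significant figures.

L ∝ R²T⁴ gives R ∝ √L / T², so
R_Q/R_Y = √(383) / (1.50)² = 19.57 / 2.250 = 8.698.

8.70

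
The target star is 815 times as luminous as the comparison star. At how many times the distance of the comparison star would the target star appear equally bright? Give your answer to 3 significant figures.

28.5

Equal flux requires L_t/d_t² = L_c/d_c², so d_t/d_c = √(L_t/L_c)
= √(815) = 28.55.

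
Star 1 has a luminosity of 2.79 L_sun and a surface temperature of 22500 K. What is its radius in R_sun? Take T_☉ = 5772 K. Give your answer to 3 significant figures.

0.110 R_sun

R/R_☉ = √(L/L_☉) / (T/T_☉)² = √(2.79) / (3.898)²
       = 1.670 / 15.20 = 0.1099.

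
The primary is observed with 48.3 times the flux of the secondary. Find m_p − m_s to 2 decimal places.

-4.21

m_p − m_s = −2.5 log₁₀(F_p/F_s) = −2.5 log₁₀(48.3) = −2.5 × (1.684) = -4.210.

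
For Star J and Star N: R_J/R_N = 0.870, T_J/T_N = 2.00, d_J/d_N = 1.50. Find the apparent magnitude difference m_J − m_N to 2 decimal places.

L_J/L_N = (0.870)²(2.00)⁴ = 12.11.
F_J/F_N = (L_J/L_N)/(d_J/d_N)² = 12.11/2.250 = 5.382.
m_J − m_N = −2.5 log₁₀(5.382) = -1.83.

-1.83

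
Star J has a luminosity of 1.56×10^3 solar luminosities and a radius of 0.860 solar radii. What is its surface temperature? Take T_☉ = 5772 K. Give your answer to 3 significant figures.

3.91×10^4 K

T/T_☉ = (L/L_☉)^(1/4) / (R/R_☉)^(1/2)
T = 5772 × (1.56×10^3)^(1/4) / √(0.860) = 5772 × 6.285 / 0.9274 = 3.912×10^4 K.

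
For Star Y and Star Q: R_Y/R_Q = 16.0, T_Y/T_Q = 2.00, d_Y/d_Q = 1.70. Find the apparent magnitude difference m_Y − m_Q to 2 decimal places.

L_Y/L_Q = (16.0)²(2.00)⁴ = 4096.
F_Y/F_Q = (L_Y/L_Q)/(d_Y/d_Q)² = 4096/2.890 = 1417.
m_Y − m_Q = −2.5 log₁₀(1417) = -7.88.

-7.88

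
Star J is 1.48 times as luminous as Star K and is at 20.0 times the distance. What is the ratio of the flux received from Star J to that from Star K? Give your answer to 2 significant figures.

0.0037

F = L/(4πd²), so F_J/F_K = (L_J/L_K) / (d_J/d_K)²
= 1.48 / (20.0)² = 1.48 / 400.0 = 0.003700.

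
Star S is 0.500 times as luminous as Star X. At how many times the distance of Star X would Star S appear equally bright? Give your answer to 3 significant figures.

0.707

Equal flux requires L_S/d_S² = L_X/d_X², so d_S/d_X = √(L_S/L_X)
= √(0.500) = 0.7071.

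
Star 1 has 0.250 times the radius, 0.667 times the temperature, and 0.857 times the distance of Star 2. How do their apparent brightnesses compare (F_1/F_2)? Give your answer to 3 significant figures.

0.0168

L_1/L_2 = (R_1/R_2)²(T_1/T_2)⁴ = (0.250)² × (0.667)⁴ = 0.01237.
F_1/F_2 = (L_1/L_2)/(d_1/d_2)² = 0.01237 / (0.857)² = 0.01684.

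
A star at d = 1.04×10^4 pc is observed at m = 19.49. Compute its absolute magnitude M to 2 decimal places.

M = m − 5 log₁₀(d/10 pc) = 19.49 − 5 log₁₀(1.04×10^4/10)
  = 19.49 − 5 × 3.017 = 19.49 − 15.09 = 4.40.

4.40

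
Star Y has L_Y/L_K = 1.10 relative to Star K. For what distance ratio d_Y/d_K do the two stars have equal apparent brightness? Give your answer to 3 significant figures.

1.05

Equal flux requires L_Y/d_Y² = L_K/d_K², so d_Y/d_K = √(L_Y/L_K)
= √(1.10) = 1.049.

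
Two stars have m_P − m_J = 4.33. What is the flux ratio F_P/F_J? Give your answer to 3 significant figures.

0.0185

F_P/F_J = 10^(−(m_P − m_J)/2.5) = 10^(-4.33/2.5) = 10^-1.732 = 0.01854.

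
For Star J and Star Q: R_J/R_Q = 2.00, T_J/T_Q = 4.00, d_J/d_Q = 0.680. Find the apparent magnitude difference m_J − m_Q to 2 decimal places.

-8.36

L_J/L_Q = (2.00)²(4.00)⁴ = 1024.
F_J/F_Q = (L_J/L_Q)/(d_J/d_Q)² = 1024/0.4624 = 2215.
m_J − m_Q = −2.5 log₁₀(2215) = -8.36.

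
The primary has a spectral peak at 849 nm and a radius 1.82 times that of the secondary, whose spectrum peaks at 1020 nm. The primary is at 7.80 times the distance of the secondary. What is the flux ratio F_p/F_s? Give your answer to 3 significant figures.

0.113

Wien's law: T_p/T_s = λ_s/λ_p = 1020/849 = 1.201.
L_p/L_s = (R_p/R_s)²(T_p/T_s)⁴ = (1.82)²(1.201)⁴ = 6.901.
F_p/F_s = (L_p/L_s)/(d_p/d_s)² = 6.901/(7.80)² = 0.1134.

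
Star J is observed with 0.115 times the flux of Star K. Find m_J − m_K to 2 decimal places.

m_J − m_K = −2.5 log₁₀(F_J/F_K) = −2.5 log₁₀(0.115) = −2.5 × (-0.939) = 2.348.

2.35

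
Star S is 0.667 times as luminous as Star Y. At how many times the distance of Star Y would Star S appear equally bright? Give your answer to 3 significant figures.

Equal flux requires L_S/d_S² = L_Y/d_Y², so d_S/d_Y = √(L_S/L_Y)
= √(0.667) = 0.8167.

0.817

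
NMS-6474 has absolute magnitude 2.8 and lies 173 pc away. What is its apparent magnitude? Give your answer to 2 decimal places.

m = M + 5 log₁₀(d/10 pc) = 2.8 + 5 log₁₀(173/10)
  = 2.8 + 5 × 1.238 = 2.8 + 6.19 = 8.99.

8.99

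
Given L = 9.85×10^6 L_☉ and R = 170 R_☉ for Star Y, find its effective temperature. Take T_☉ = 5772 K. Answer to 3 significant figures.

T/T_☉ = (L/L_☉)^(1/4) / (R/R_☉)^(1/2)
T = 5772 × (9.85×10^6)^(1/4) / √(170) = 5772 × 56.02 / 13.04 = 2.480×10^4 K.

2.48×10^4 K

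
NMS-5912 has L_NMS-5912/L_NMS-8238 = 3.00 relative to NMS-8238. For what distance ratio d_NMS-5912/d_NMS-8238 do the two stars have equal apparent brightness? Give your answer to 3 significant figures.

1.73

Equal flux requires L_NMS-5912/d_NMS-5912² = L_NMS-8238/d_NMS-8238², so d_NMS-5912/d_NMS-8238 = √(L_NMS-5912/L_NMS-8238)
= √(3.00) = 1.732.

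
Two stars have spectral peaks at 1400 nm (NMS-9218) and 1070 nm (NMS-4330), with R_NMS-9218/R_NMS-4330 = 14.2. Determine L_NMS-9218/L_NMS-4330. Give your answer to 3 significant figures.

68.8

Wien's law gives T ∝ 1/λ_max, so T_NMS-9218/T_NMS-4330 = λ_NMS-4330/λ_NMS-9218 = 1070/1400 = 0.7643.
Then L ∝ R²T⁴ gives L_NMS-9218/L_NMS-4330 = (14.2)² × (0.7643)⁴ = 201.6 × 0.3412 = 68.80.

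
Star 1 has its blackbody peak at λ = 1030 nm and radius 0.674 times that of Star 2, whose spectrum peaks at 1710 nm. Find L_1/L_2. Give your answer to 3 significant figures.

3.45

Wien's law gives T ∝ 1/λ_max, so T_1/T_2 = λ_2/λ_1 = 1710/1030 = 1.660.
Then L ∝ R²T⁴ gives L_1/L_2 = (0.674)² × (1.660)⁴ = 0.4543 × 7.597 = 3.451.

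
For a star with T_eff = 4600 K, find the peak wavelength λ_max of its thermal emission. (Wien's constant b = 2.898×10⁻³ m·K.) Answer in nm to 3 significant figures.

630 nm

λ_max = b/T = 2.898×10⁻³ / 4600 = 6.30×10^-7 m = 630.0 nm.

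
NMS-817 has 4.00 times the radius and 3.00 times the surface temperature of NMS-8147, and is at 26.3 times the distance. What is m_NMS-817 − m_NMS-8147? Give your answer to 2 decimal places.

L_NMS-817/L_NMS-8147 = (4.00)²(3.00)⁴ = 1296.
F_NMS-817/F_NMS-8147 = (L_NMS-817/L_NMS-8147)/(d_NMS-817/d_NMS-8147)² = 1296/691.7 = 1.874.
m_NMS-817 − m_NMS-8147 = −2.5 log₁₀(1.874) = -0.68.

-0.68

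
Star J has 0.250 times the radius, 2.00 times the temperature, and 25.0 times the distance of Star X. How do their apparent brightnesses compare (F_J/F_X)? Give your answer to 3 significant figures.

0.00160

L_J/L_X = (R_J/R_X)²(T_J/T_X)⁴ = (0.250)² × (2.00)⁴ = 1.000.
F_J/F_X = (L_J/L_X)/(d_J/d_X)² = 1.000 / (25.0)² = 0.001600.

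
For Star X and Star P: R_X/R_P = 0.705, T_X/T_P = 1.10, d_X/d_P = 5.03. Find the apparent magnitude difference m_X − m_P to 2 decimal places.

3.85

L_X/L_P = (0.705)²(1.10)⁴ = 0.7277.
F_X/F_P = (L_X/L_P)/(d_X/d_P)² = 0.7277/25.30 = 0.02876.
m_X − m_P = −2.5 log₁₀(0.02876) = 3.85.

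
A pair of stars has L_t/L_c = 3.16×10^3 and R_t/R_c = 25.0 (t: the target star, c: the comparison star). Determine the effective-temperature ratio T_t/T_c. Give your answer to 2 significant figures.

L ∝ R²T⁴ gives T ∝ (L/R²)^(1/4), so
T_t/T_c = (3.16×10^3 / 25.0²)^(1/4) = (5.056)^(1/4) = 1.500.

1.5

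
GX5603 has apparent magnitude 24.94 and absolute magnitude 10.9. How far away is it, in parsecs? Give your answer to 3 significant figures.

m − M = 5 log₁₀(d/10 pc)
24.94 − (10.9) = 14.04 = 5 log₁₀(d/10)
d = 10 × 10^(14.04/5) = 10 × 10^2.808 = 6427 pc.

6.43×10^3 pc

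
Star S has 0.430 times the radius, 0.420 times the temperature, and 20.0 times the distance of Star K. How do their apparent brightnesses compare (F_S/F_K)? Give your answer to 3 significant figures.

L_S/L_K = (R_S/R_K)²(T_S/T_K)⁴ = (0.430)² × (0.420)⁴ = 0.005754.
F_S/F_K = (L_S/L_K)/(d_S/d_K)² = 0.005754 / (20.0)² = 1.438×10^-5.

1.44×10^-5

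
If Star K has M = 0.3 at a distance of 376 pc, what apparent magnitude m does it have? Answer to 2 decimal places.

m = M + 5 log₁₀(d/10 pc) = 0.3 + 5 log₁₀(376/10)
  = 0.3 + 5 × 1.575 = 0.3 + 7.88 = 8.18.

8.18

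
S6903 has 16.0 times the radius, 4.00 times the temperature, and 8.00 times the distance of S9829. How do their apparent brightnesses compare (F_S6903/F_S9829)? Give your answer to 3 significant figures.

L_S6903/L_S9829 = (R_S6903/R_S9829)²(T_S6903/T_S9829)⁴ = (16.0)² × (4.00)⁴ = 6.554×10^4.
F_S6903/F_S9829 = (L_S6903/L_S9829)/(d_S6903/d_S9829)² = 6.554×10^4 / (8.00)² = 1024.

1.02×10^3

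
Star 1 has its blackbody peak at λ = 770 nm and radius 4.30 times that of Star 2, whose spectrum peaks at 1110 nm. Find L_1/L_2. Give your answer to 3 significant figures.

Wien's law gives T ∝ 1/λ_max, so T_1/T_2 = λ_2/λ_1 = 1110/770 = 1.442.
Then L ∝ R²T⁴ gives L_1/L_2 = (4.30)² × (1.442)⁴ = 18.49 × 4.318 = 79.85.

79.8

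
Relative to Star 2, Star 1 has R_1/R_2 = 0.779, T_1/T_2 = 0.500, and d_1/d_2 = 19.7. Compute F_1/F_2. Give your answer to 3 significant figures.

9.77×10^-5

L_1/L_2 = (R_1/R_2)²(T_1/T_2)⁴ = (0.779)² × (0.500)⁴ = 0.03793.
F_1/F_2 = (L_1/L_2)/(d_1/d_2)² = 0.03793 / (19.7)² = 9.773×10^-5.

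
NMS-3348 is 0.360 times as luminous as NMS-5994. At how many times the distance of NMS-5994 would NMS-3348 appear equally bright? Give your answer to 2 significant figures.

0.60

Equal flux requires L_NMS-3348/d_NMS-3348² = L_NMS-5994/d_NMS-5994², so d_NMS-3348/d_NMS-5994 = √(L_NMS-3348/L_NMS-5994)
= √(0.360) = 0.6000.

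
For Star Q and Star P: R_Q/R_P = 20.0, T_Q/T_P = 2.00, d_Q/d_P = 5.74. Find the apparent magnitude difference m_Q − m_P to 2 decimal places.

L_Q/L_P = (20.0)²(2.00)⁴ = 6400.
F_Q/F_P = (L_Q/L_P)/(d_Q/d_P)² = 6400/32.95 = 194.2.
m_Q − m_P = −2.5 log₁₀(194.2) = -5.72.

-5.72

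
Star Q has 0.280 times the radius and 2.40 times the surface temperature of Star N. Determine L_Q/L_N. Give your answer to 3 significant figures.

2.60

From the Stefan–Boltzmann law, L ∝ R²T⁴, so
L_Q/L_N = (R_Q/R_N)² (T_Q/T_N)⁴ = (0.280)² × (2.40)⁴ = 0.07840 × 33.18 = 2.601.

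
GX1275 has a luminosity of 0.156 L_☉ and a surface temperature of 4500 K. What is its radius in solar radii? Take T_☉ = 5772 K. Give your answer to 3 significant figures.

0.650 solar radii

R/R_☉ = √(L/L_☉) / (T/T_☉)² = √(0.156) / (0.7796)²
       = 0.3950 / 0.6078 = 0.6498.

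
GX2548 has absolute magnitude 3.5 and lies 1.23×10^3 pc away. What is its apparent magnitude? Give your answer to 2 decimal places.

13.95

m = M + 5 log₁₀(d/10 pc) = 3.5 + 5 log₁₀(1.23×10^3/10)
  = 3.5 + 5 × 2.090 = 3.5 + 10.45 = 13.95.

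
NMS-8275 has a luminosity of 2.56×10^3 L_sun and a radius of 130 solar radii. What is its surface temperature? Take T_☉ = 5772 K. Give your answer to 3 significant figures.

3.60×10^3 K

T/T_☉ = (L/L_☉)^(1/4) / (R/R_☉)^(1/2)
T = 5772 × (2.56×10^3)^(1/4) / √(130) = 5772 × 7.113 / 11.40 = 3601 K.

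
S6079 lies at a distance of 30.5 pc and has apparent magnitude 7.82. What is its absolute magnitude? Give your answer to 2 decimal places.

M = m − 5 log₁₀(d/10 pc) = 7.82 − 5 log₁₀(30.5/10)
  = 7.82 − 5 × 0.484 = 7.82 − 2.42 = 5.40.

5.40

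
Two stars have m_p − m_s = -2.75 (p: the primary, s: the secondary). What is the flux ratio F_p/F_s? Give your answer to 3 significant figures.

F_p/F_s = 10^(−(m_p − m_s)/2.5) = 10^(2.75/2.5) = 10^1.100 = 12.59.

12.6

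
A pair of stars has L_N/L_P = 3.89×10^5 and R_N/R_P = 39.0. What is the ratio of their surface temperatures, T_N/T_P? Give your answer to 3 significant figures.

4.00

L ∝ R²T⁴ gives T ∝ (L/R²)^(1/4), so
T_N/T_P = (3.89×10^5 / 39.0²)^(1/4) = (255.8)^(1/4) = 3.999.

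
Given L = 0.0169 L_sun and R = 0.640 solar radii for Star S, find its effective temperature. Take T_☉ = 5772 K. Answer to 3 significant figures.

T/T_☉ = (L/L_☉)^(1/4) / (R/R_☉)^(1/2)
T = 5772 × (0.0169)^(1/4) / √(0.640) = 5772 × 0.3606 / 0.8000 = 2601 K.

2.60×10^3 K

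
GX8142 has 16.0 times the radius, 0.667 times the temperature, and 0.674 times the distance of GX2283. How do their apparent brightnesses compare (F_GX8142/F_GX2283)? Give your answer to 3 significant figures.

112

L_GX8142/L_GX2283 = (R_GX8142/R_GX2283)²(T_GX8142/T_GX2283)⁴ = (16.0)² × (0.667)⁴ = 50.67.
F_GX8142/F_GX2283 = (L_GX8142/L_GX2283)/(d_GX8142/d_GX2283)² = 50.67 / (0.674)² = 111.5.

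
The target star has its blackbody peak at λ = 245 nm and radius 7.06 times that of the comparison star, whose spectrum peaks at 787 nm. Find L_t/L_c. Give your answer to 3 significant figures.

5.31×10^3

Wien's law gives T ∝ 1/λ_max, so T_t/T_c = λ_c/λ_t = 787/245 = 3.212.
Then L ∝ R²T⁴ gives L_t/L_c = (7.06)² × (3.212)⁴ = 49.84 × 106.5 = 5307.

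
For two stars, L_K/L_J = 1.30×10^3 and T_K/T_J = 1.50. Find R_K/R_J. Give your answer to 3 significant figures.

16.0

L ∝ R²T⁴ gives R ∝ √L / T², so
R_K/R_J = √(1.30×10^3) / (1.50)² = 36.06 / 2.250 = 16.02.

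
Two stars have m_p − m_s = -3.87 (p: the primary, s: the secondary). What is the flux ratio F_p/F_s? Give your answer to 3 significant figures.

35.3

F_p/F_s = 10^(−(m_p − m_s)/2.5) = 10^(3.87/2.5) = 10^1.548 = 35.32.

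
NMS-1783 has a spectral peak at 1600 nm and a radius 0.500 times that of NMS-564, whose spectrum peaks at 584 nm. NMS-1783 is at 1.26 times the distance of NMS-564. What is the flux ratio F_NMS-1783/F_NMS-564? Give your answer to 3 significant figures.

0.00279

Wien's law: T_NMS-1783/T_NMS-564 = λ_NMS-564/λ_NMS-1783 = 584/1600 = 0.3650.
L_NMS-1783/L_NMS-564 = (R_NMS-1783/R_NMS-564)²(T_NMS-1783/T_NMS-564)⁴ = (0.500)²(0.3650)⁴ = 0.004437.
F_NMS-1783/F_NMS-564 = (L_NMS-1783/L_NMS-564)/(d_NMS-1783/d_NMS-564)² = 0.004437/(1.26)² = 0.002795.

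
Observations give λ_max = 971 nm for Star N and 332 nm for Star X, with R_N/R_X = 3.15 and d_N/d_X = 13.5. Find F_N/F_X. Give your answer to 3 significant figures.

7.44×10^-4

Wien's law: T_N/T_X = λ_X/λ_N = 332/971 = 0.3419.
L_N/L_X = (R_N/R_X)²(T_N/T_X)⁴ = (3.15)²(0.3419)⁴ = 0.1356.
F_N/F_X = (L_N/L_X)/(d_N/d_X)² = 0.1356/(13.5)² = 7.441×10^-4.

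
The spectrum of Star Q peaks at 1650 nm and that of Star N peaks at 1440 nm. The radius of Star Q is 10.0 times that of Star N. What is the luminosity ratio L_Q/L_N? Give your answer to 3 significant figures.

58.0

Wien's law gives T ∝ 1/λ_max, so T_Q/T_N = λ_N/λ_Q = 1440/1650 = 0.8727.
Then L ∝ R²T⁴ gives L_Q/L_N = (10.0)² × (0.8727)⁴ = 100.0 × 0.5801 = 58.01.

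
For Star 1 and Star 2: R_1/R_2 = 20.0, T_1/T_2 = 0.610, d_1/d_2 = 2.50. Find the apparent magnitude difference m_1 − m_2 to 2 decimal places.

-2.37

L_1/L_2 = (20.0)²(0.610)⁴ = 55.38.
F_1/F_2 = (L_1/L_2)/(d_1/d_2)² = 55.38/6.250 = 8.861.
m_1 − m_2 = −2.5 log₁₀(8.861) = -2.37.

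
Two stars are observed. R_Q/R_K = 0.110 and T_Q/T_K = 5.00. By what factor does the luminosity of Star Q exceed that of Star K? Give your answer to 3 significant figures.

7.56

From the Stefan–Boltzmann law, L ∝ R²T⁴, so
L_Q/L_K = (R_Q/R_K)² (T_Q/T_K)⁴ = (0.110)² × (5.00)⁴ = 0.01210 × 625.0 = 7.562.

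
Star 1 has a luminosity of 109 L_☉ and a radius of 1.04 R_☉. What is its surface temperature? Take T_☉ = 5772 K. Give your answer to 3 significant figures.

1.83×10^4 K

T/T_☉ = (L/L_☉)^(1/4) / (R/R_☉)^(1/2)
T = 5772 × (109)^(1/4) / √(1.04) = 5772 × 3.231 / 1.020 = 1.829×10^4 K.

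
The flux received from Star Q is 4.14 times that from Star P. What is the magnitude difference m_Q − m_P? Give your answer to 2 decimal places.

m_Q − m_P = −2.5 log₁₀(F_Q/F_P) = −2.5 log₁₀(4.14) = −2.5 × (0.617) = -1.543.

-1.54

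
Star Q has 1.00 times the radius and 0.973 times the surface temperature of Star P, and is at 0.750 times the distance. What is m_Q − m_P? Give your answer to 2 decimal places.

-0.51

L_Q/L_P = (1.00)²(0.973)⁴ = 0.8963.
F_Q/F_P = (L_Q/L_P)/(d_Q/d_P)² = 0.8963/0.5625 = 1.593.
m_Q − m_P = −2.5 log₁₀(1.593) = -0.51.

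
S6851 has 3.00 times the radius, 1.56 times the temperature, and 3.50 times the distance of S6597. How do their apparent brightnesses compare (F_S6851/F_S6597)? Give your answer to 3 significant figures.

L_S6851/L_S6597 = (R_S6851/R_S6597)²(T_S6851/T_S6597)⁴ = (3.00)² × (1.56)⁴ = 53.30.
F_S6851/F_S6597 = (L_S6851/L_S6597)/(d_S6851/d_S6597)² = 53.30 / (3.50)² = 4.351.

4.35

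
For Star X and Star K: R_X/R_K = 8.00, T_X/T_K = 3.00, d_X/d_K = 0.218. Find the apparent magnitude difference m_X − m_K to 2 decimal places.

-12.59

L_X/L_K = (8.00)²(3.00)⁴ = 5184.
F_X/F_K = (L_X/L_K)/(d_X/d_K)² = 5184/0.04752 = 1.091×10^5.
m_X − m_K = −2.5 log₁₀(1.091×10^5) = -12.59.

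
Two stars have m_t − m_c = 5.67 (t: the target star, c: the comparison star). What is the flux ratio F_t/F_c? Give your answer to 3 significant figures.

F_t/F_c = 10^(−(m_t − m_c)/2.5) = 10^(-5.67/2.5) = 10^-2.268 = 0.005395.

0.00540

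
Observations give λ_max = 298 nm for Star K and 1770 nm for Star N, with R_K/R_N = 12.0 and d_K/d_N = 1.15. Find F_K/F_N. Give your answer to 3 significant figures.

Wien's law: T_K/T_N = λ_N/λ_K = 1770/298 = 5.940.
L_K/L_N = (R_K/R_N)²(T_K/T_N)⁴ = (12.0)²(5.940)⁴ = 1.792×10^5.
F_K/F_N = (L_K/L_N)/(d_K/d_N)² = 1.792×10^5/(1.15)² = 1.355×10^5.

1.36×10^5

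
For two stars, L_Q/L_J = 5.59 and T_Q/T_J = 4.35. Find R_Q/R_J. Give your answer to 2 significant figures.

L ∝ R²T⁴ gives R ∝ √L / T², so
R_Q/R_J = √(5.59) / (4.35)² = 2.364 / 18.92 = 0.1249.

0.12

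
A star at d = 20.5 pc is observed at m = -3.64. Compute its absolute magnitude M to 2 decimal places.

M = m − 5 log₁₀(d/10 pc) = -3.64 − 5 log₁₀(20.5/10)
  = -3.64 − 5 × 0.312 = -3.64 − 1.56 = -5.20.

-5.20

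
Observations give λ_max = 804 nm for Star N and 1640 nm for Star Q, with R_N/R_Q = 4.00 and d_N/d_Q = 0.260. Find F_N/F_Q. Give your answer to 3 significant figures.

4.10×10^3

Wien's law: T_N/T_Q = λ_Q/λ_N = 1640/804 = 2.040.
L_N/L_Q = (R_N/R_Q)²(T_N/T_Q)⁴ = (4.00)²(2.040)⁴ = 277.0.
F_N/F_Q = (L_N/L_Q)/(d_N/d_Q)² = 277.0/(0.260)² = 4098.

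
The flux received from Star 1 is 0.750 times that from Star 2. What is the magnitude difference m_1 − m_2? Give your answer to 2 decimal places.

0.31

m_1 − m_2 = −2.5 log₁₀(F_1/F_2) = −2.5 log₁₀(0.750) = −2.5 × (-0.125) = 0.312.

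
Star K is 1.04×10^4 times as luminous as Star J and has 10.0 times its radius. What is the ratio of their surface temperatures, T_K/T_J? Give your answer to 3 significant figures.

L ∝ R²T⁴ gives T ∝ (L/R²)^(1/4), so
T_K/T_J = (1.04×10^4 / 10.0²)^(1/4) = (104.0)^(1/4) = 3.193.

3.19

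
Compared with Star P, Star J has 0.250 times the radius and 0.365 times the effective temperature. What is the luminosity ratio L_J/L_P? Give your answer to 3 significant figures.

From the Stefan–Boltzmann law, L ∝ R²T⁴, so
L_J/L_P = (R_J/R_P)² (T_J/T_P)⁴ = (0.250)² × (0.365)⁴ = 0.06250 × 0.01775 = 0.001109.

0.00111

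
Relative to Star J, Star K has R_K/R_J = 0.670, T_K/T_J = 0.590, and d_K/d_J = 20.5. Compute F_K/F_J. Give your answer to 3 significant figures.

1.29×10^-4

L_K/L_J = (R_K/R_J)²(T_K/T_J)⁴ = (0.670)² × (0.590)⁴ = 0.05439.
F_K/F_J = (L_K/L_J)/(d_K/d_J)² = 0.05439 / (20.5)² = 1.294×10^-4.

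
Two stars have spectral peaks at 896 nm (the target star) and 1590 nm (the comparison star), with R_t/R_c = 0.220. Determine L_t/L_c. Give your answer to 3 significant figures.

Wien's law gives T ∝ 1/λ_max, so T_t/T_c = λ_c/λ_t = 1590/896 = 1.775.
Then L ∝ R²T⁴ gives L_t/L_c = (0.220)² × (1.775)⁴ = 0.04840 × 9.916 = 0.4800.

0.480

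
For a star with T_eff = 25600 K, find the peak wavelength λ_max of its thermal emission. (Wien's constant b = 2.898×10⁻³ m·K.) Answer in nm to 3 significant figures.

113 nm

λ_max = b/T = 2.898×10⁻³ / 25600 = 1.13×10^-7 m = 113.2 nm.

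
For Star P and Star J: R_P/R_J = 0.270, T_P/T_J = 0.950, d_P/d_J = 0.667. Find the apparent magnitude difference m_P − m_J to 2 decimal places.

L_P/L_J = (0.270)²(0.950)⁴ = 0.05938.
F_P/F_J = (L_P/L_J)/(d_P/d_J)² = 0.05938/0.4449 = 0.1335.
m_P − m_J = −2.5 log₁₀(0.1335) = 2.19.

2.19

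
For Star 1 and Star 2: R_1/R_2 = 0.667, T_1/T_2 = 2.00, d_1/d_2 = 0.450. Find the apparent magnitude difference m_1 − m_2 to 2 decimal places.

L_1/L_2 = (0.667)²(2.00)⁴ = 7.118.
F_1/F_2 = (L_1/L_2)/(d_1/d_2)² = 7.118/0.2025 = 35.15.
m_1 − m_2 = −2.5 log₁₀(35.15) = -3.86.

-3.86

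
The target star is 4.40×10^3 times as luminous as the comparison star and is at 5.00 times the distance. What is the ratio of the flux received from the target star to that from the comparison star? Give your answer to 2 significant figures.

F = L/(4πd²), so F_t/F_c = (L_t/L_c) / (d_t/d_c)²
= 4.40×10^3 / (5.00)² = 4.40×10^3 / 25.00 = 176.0.

1.8×10^2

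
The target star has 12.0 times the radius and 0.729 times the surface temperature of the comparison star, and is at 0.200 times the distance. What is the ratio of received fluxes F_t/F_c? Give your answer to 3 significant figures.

1.02×10^3

L_t/L_c = (R_t/R_c)²(T_t/T_c)⁴ = (12.0)² × (0.729)⁴ = 40.67.
F_t/F_c = (L_t/L_c)/(d_t/d_c)² = 40.67 / (0.200)² = 1017.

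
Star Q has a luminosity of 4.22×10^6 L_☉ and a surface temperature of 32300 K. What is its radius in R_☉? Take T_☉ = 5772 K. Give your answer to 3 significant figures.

R/R_☉ = √(L/L_☉) / (T/T_☉)² = √(4.22×10^6) / (5.596)²
       = 2054 / 31.31 = 65.60.

65.6 R_☉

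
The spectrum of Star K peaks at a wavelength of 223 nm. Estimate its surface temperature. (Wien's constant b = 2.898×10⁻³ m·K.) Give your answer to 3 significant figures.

1.30×10^4 K

T = b/λ_max = 2.898×10⁻³ / (223×10⁻⁹) = 1.300×10^4 K.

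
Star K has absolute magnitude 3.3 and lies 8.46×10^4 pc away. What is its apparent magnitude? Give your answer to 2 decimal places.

22.94

m = M + 5 log₁₀(d/10 pc) = 3.3 + 5 log₁₀(8.46×10^4/10)
  = 3.3 + 5 × 3.927 = 3.3 + 19.64 = 22.94.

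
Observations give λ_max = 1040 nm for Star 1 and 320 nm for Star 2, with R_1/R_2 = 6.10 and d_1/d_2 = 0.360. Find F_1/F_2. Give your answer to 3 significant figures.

Wien's law: T_1/T_2 = λ_2/λ_1 = 320/1040 = 0.3077.
L_1/L_2 = (R_1/R_2)²(T_1/T_2)⁴ = (6.10)²(0.3077)⁴ = 0.3335.
F_1/F_2 = (L_1/L_2)/(d_1/d_2)² = 0.3335/(0.360)² = 2.573.

2.57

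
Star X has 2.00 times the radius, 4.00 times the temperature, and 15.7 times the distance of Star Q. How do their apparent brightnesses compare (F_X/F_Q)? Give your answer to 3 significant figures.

L_X/L_Q = (R_X/R_Q)²(T_X/T_Q)⁴ = (2.00)² × (4.00)⁴ = 1024.
F_X/F_Q = (L_X/L_Q)/(d_X/d_Q)² = 1024 / (15.7)² = 4.154.

4.15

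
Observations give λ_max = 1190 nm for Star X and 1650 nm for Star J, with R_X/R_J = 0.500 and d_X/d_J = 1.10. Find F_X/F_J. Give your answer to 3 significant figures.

0.764

Wien's law: T_X/T_J = λ_J/λ_X = 1650/1190 = 1.387.
L_X/L_J = (R_X/R_J)²(T_X/T_J)⁴ = (0.500)²(1.387)⁴ = 0.9240.
F_X/F_J = (L_X/L_J)/(d_X/d_J)² = 0.9240/(1.10)² = 0.7637.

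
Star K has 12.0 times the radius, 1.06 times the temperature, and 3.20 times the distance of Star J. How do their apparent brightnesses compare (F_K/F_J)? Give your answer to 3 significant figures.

17.8

L_K/L_J = (R_K/R_J)²(T_K/T_J)⁴ = (12.0)² × (1.06)⁴ = 181.8.
F_K/F_J = (L_K/L_J)/(d_K/d_J)² = 181.8 / (3.20)² = 17.75.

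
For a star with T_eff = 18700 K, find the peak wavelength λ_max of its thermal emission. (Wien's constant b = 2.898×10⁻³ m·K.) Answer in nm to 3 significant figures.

λ_max = b/T = 2.898×10⁻³ / 18700 = 1.55×10^-7 m = 155.0 nm.

155 nm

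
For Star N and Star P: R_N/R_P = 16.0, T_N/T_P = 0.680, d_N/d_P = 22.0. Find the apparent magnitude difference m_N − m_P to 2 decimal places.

L_N/L_P = (16.0)²(0.680)⁴ = 54.74.
F_N/F_P = (L_N/L_P)/(d_N/d_P)² = 54.74/484.0 = 0.1131.
m_N − m_P = −2.5 log₁₀(0.1131) = 2.37.

2.37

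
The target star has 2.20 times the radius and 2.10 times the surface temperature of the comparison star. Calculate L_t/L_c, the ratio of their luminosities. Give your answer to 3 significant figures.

94.1

From the Stefan–Boltzmann law, L ∝ R²T⁴, so
L_t/L_c = (R_t/R_c)² (T_t/T_c)⁴ = (2.20)² × (2.10)⁴ = 4.840 × 19.45 = 94.13.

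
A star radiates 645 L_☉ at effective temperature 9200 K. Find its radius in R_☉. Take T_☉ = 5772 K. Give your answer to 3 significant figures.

R/R_☉ = √(L/L_☉) / (T/T_☉)² = √(645) / (1.594)²
       = 25.40 / 2.541 = 9.997.

10.0 R_☉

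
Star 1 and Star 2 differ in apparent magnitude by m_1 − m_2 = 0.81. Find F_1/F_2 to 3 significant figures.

0.474

F_1/F_2 = 10^(−(m_1 − m_2)/2.5) = 10^(-0.81/2.5) = 10^-0.324 = 0.4742.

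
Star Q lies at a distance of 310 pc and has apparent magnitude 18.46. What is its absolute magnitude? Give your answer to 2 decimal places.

M = m − 5 log₁₀(d/10 pc) = 18.46 − 5 log₁₀(310/10)
  = 18.46 − 5 × 1.491 = 18.46 − 7.46 = 11.00.

11.00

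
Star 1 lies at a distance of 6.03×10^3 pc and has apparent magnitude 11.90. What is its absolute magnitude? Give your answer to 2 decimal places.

-2.00

M = m − 5 log₁₀(d/10 pc) = 11.90 − 5 log₁₀(6.03×10^3/10)
  = 11.90 − 5 × 2.780 = 11.90 − 13.90 = -2.00.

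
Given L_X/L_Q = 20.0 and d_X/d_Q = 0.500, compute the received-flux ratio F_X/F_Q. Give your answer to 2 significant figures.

F = L/(4πd²), so F_X/F_Q = (L_X/L_Q) / (d_X/d_Q)²
= 20.0 / (0.500)² = 20.0 / 0.2500 = 80.00.

80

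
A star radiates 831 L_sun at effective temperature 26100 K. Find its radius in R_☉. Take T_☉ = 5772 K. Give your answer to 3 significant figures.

R/R_☉ = √(L/L_☉) / (T/T_☉)² = √(831) / (4.522)²
       = 28.83 / 20.45 = 1.410.

1.41 R_☉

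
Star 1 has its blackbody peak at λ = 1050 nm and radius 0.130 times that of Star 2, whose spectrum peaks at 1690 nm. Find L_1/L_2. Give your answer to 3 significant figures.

0.113

Wien's law gives T ∝ 1/λ_max, so T_1/T_2 = λ_2/λ_1 = 1690/1050 = 1.610.
Then L ∝ R²T⁴ gives L_1/L_2 = (0.130)² × (1.610)⁴ = 0.01690 × 6.711 = 0.1134.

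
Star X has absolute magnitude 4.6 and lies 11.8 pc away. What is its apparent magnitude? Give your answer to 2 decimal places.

4.96

m = M + 5 log₁₀(d/10 pc) = 4.6 + 5 log₁₀(11.8/10)
  = 4.6 + 5 × 0.072 = 4.6 + 0.36 = 4.96.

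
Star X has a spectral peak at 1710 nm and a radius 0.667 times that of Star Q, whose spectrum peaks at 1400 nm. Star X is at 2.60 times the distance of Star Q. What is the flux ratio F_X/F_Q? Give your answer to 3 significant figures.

Wien's law: T_X/T_Q = λ_Q/λ_X = 1400/1710 = 0.8187.
L_X/L_Q = (R_X/R_Q)²(T_X/T_Q)⁴ = (0.667)²(0.8187)⁴ = 0.1999.
F_X/F_Q = (L_X/L_Q)/(d_X/d_Q)² = 0.1999/(2.60)² = 0.02957.

0.0296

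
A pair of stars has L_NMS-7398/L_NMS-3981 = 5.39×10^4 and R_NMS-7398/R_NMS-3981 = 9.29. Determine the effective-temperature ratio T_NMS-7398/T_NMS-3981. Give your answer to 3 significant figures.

5.00

L ∝ R²T⁴ gives T ∝ (L/R²)^(1/4), so
T_NMS-7398/T_NMS-3981 = (5.39×10^4 / 9.29²)^(1/4) = (624.5)^(1/4) = 4.999.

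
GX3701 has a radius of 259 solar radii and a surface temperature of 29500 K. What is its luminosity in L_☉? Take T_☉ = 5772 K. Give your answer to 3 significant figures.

L/L_☉ = (R/R_☉)² (T/T_☉)⁴ = (259)² × (29500/5772)⁴
       = 6.708×10^4 × (5.111)⁴ = 6.708×10^4 × 682.3 = 4.577×10^7.

4.58×10^7 L_☉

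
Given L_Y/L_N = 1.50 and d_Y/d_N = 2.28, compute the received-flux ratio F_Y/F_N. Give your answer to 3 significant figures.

0.289

F = L/(4πd²), so F_Y/F_N = (L_Y/L_N) / (d_Y/d_N)²
= 1.50 / (2.28)² = 1.50 / 5.198 = 0.2886.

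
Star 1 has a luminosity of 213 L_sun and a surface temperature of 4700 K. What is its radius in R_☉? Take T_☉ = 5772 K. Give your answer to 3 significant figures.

22.0 R_☉

R/R_☉ = √(L/L_☉) / (T/T_☉)² = √(213) / (0.8143)²
       = 14.59 / 0.6630 = 22.01.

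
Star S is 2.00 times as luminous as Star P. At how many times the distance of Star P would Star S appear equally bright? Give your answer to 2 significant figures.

Equal flux requires L_S/d_S² = L_P/d_P², so d_S/d_P = √(L_S/L_P)
= √(2.00) = 1.414.

1.4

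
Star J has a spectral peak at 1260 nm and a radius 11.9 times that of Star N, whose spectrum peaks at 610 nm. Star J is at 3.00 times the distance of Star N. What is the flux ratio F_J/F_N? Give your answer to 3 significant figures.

Wien's law: T_J/T_N = λ_N/λ_J = 610/1260 = 0.4841.
L_J/L_N = (R_J/R_N)²(T_J/T_N)⁴ = (11.9)²(0.4841)⁴ = 7.779.
F_J/F_N = (L_J/L_N)/(d_J/d_N)² = 7.779/(3.00)² = 0.8643.

0.864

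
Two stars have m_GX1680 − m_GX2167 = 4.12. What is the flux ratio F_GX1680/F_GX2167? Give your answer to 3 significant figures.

F_GX1680/F_GX2167 = 10^(−(m_GX1680 − m_GX2167)/2.5) = 10^(-4.12/2.5) = 10^-1.648 = 0.02249.

0.0225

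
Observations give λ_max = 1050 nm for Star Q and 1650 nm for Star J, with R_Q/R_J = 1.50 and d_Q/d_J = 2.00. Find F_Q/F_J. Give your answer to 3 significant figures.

Wien's law: T_Q/T_J = λ_J/λ_Q = 1650/1050 = 1.571.
L_Q/L_J = (R_Q/R_J)²(T_Q/T_J)⁴ = (1.50)²(1.571)⁴ = 13.72.
F_Q/F_J = (L_Q/L_J)/(d_Q/d_J)² = 13.72/(2.00)² = 3.430.

3.43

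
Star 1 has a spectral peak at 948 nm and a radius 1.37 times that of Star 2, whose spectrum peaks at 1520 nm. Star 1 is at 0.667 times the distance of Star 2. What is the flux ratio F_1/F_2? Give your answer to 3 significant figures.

27.9

Wien's law: T_1/T_2 = λ_2/λ_1 = 1520/948 = 1.603.
L_1/L_2 = (R_1/R_2)²(T_1/T_2)⁴ = (1.37)²(1.603)⁴ = 12.40.
F_1/F_2 = (L_1/L_2)/(d_1/d_2)² = 12.40/(0.667)² = 27.88.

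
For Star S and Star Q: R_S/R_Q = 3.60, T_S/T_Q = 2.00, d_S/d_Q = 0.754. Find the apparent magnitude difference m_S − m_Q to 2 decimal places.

L_S/L_Q = (3.60)²(2.00)⁴ = 207.4.
F_S/F_Q = (L_S/L_Q)/(d_S/d_Q)² = 207.4/0.5685 = 364.7.
m_S − m_Q = −2.5 log₁₀(364.7) = -6.40.

-6.40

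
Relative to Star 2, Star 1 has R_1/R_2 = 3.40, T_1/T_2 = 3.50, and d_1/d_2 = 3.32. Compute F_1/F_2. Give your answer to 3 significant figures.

L_1/L_2 = (R_1/R_2)²(T_1/T_2)⁴ = (3.40)² × (3.50)⁴ = 1735.
F_1/F_2 = (L_1/L_2)/(d_1/d_2)² = 1735 / (3.32)² = 157.4.

157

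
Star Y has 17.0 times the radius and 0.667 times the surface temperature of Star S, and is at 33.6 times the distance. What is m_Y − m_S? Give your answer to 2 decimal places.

L_Y/L_S = (17.0)²(0.667)⁴ = 57.20.
F_Y/F_S = (L_Y/L_S)/(d_Y/d_S)² = 57.20/1129 = 0.05067.
m_Y − m_S = −2.5 log₁₀(0.05067) = 3.24.

3.24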